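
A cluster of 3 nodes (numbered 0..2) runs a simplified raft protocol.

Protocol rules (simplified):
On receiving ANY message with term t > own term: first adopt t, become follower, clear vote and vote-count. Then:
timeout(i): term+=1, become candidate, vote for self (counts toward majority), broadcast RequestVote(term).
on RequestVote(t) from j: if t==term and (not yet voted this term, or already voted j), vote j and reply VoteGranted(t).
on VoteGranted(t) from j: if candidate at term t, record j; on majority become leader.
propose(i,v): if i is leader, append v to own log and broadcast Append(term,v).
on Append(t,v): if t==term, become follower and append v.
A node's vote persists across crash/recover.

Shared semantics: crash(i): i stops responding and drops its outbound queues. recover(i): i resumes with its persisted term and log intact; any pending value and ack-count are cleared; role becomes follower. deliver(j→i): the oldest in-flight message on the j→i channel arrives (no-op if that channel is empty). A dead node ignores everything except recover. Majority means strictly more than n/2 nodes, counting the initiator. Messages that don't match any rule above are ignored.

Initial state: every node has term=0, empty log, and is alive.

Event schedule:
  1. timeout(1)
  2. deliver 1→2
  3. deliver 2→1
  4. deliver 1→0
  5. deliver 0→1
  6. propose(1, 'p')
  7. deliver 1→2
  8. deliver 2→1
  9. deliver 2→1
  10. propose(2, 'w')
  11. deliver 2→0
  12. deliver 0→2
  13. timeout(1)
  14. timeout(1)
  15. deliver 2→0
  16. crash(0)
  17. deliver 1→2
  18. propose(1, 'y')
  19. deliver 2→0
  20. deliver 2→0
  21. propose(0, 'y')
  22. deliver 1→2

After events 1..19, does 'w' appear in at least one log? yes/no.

no

[1] timeout(1) → N1(cand t1 [-])
[2] deliver 1→2 → N2(foll t1 [-])
[3] deliver 2→1 → N1(lead t1 [-])
[4] deliver 1→0 → N0(foll t1 [-])
[5] deliver 0→1 → ∅
[6] propose(1,'p') → N1(lead t1 [p])
[7] deliver 1→2 → N2(foll t1 [p])
[8] deliver 2→1 → ∅
[9] deliver 2→1 → ∅
[10] propose(2,'w') → ∅
[11] deliver 2→0 → ∅
[12] deliver 0→2 → ∅
[13] timeout(1) → N1(cand t2 [p])
[14] timeout(1) → N1(cand t3 [p])
[15] deliver 2→0 → ∅
[16] crash(0) → N0(✗foll t1 [-])
[17] deliver 1→2 → N2(foll t2 [p])
[18] propose(1,'y') → ∅
[19] deliver 2→0 → ∅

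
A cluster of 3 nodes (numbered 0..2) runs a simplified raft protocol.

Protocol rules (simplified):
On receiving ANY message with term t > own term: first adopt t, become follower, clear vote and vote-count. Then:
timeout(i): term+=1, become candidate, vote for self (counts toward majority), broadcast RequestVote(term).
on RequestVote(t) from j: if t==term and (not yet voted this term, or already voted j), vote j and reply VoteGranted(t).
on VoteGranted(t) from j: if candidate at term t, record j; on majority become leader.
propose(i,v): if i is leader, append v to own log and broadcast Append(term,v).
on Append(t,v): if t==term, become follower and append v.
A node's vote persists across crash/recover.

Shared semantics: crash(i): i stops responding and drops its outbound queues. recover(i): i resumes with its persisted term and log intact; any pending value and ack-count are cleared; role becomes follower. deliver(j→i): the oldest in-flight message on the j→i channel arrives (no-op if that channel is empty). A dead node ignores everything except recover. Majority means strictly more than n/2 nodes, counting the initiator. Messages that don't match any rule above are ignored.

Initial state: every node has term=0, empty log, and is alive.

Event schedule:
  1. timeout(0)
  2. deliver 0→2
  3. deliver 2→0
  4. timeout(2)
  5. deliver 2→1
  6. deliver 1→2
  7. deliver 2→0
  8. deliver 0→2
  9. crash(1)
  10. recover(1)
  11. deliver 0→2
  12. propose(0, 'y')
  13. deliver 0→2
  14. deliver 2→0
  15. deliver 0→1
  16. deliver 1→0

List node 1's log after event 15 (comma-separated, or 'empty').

empty

1. timeout(0):  <0:cand t1 ->
2. deliver 0→2:  <2:foll t1 ->
3. deliver 2→0:  <0:lead t1 ->
4. timeout(2):  <2:cand t2 ->
5. deliver 2→1:  <1:foll t2 ->
6. deliver 1→2:  <2:lead t2 ->
7. deliver 2→0:  <0:foll t2 ->
8. deliver 0→2:  nop
9. crash(1):  <1:✗foll t2 ->
10. recover(1):  <1:foll t2 ->
11. deliver 0→2:  nop
12. propose(0,'y'):  nop
13. deliver 0→2:  nop
14. deliver 2→0:  nop
15. deliver 0→1:  nop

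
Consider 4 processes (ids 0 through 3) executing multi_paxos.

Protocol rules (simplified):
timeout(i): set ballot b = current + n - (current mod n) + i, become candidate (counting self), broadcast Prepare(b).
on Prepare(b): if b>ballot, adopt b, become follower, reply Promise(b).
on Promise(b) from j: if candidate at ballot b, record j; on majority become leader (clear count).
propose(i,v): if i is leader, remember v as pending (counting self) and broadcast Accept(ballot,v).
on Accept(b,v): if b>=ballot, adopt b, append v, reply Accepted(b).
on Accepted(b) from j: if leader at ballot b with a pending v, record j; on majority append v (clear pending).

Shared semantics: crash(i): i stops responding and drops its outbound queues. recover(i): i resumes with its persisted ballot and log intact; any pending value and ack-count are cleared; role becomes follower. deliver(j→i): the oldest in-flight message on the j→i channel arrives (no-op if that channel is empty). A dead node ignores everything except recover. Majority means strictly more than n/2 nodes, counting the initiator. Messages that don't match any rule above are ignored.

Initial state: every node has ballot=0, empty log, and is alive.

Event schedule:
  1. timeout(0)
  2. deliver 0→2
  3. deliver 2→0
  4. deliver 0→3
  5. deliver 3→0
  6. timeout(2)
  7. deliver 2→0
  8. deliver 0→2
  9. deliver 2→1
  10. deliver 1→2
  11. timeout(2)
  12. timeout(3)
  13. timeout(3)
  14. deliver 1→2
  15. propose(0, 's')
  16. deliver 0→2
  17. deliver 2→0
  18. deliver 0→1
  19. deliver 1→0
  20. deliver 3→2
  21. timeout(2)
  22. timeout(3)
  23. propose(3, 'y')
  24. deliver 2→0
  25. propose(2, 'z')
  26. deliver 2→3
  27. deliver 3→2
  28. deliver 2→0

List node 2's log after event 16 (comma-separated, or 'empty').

empty

e1 timeout(0): 0[cand,b=4,-]
e2 deliver 0→2: 2[foll,b=4,-]
e3 deliver 2→0: ·
e4 deliver 0→3: 3[foll,b=4,-]
e5 deliver 3→0: 0[lead,b=4,-]
e6 timeout(2): 2[cand,b=10,-]
e7 deliver 2→0: 0[foll,b=10,-]
e8 deliver 0→2: ·
e9 deliver 2→1: 1[foll,b=10,-]
e10 deliver 1→2: 2[lead,b=10,-]
e11 timeout(2): 2[cand,b=14,-]
e12 timeout(3): 3[cand,b=11,-]
e13 timeout(3): 3[cand,b=15,-]
e14 deliver 1→2: ·
e15 propose(0,'s'): ·
e16 deliver 0→2: ·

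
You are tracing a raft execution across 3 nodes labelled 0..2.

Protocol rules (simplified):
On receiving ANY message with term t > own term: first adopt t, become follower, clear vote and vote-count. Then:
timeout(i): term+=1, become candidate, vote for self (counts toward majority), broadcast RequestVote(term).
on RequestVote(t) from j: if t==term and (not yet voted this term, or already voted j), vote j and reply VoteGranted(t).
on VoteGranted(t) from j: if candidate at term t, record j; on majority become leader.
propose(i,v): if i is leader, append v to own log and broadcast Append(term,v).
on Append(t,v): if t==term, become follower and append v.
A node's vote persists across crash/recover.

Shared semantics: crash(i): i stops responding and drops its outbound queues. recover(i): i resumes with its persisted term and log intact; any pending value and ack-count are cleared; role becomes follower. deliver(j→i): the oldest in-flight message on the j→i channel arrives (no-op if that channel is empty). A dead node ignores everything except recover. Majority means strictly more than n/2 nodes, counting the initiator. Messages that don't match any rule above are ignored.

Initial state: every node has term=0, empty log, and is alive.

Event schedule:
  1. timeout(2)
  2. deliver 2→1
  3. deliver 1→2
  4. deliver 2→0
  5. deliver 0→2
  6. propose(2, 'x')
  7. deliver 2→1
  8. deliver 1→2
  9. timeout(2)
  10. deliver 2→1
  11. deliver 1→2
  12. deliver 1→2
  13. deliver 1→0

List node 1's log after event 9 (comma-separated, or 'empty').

step 1 timeout(2): 2={cand,t=1,log=-}
step 2 deliver 2→1: 1={foll,t=1,log=-}
step 3 deliver 1→2: 2={lead,t=1,log=-}
step 4 deliver 2→0: 0={foll,t=1,log=-}
step 5 deliver 0→2: —
step 6 propose(2,'x'): 2={lead,t=1,log=x}
step 7 deliver 2→1: 1={foll,t=1,log=x}
step 8 deliver 1→2: —
step 9 timeout(2): 2={cand,t=2,log=x}

x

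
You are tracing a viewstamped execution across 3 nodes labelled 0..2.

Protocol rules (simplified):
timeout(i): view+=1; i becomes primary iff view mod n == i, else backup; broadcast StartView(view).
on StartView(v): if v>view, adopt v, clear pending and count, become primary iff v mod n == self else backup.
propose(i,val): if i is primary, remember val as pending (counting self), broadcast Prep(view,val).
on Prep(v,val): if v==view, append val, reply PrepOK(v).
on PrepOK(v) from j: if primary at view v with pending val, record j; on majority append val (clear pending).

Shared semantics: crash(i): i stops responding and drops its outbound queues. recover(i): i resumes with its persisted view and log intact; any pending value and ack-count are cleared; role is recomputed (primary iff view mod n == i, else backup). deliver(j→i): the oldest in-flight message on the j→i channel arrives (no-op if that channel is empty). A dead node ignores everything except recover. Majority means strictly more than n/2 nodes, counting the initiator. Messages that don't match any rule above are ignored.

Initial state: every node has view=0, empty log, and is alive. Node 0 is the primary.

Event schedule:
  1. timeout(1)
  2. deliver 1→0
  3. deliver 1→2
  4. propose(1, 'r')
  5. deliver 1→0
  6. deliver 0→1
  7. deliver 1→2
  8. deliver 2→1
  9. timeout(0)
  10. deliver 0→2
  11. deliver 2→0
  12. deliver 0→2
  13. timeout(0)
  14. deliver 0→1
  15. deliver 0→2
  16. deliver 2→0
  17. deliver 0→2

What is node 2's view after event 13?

2

step 1 timeout(1): 1={prim,v=1,log=-}
step 2 deliver 1→0: 0={back,v=1,log=-}
step 3 deliver 1→2: 2={back,v=1,log=-}
step 4 propose(1,'r'): —
step 5 deliver 1→0: 0={back,v=1,log=r}
step 6 deliver 0→1: 1={prim,v=1,log=r}
step 7 deliver 1→2: 2={back,v=1,log=r}
step 8 deliver 2→1: —
step 9 timeout(0): 0={back,v=2,log=r}
step 10 deliver 0→2: 2={prim,v=2,log=r}
step 11 deliver 2→0: —
step 12 deliver 0→2: —
step 13 timeout(0): 0={prim,v=3,log=r}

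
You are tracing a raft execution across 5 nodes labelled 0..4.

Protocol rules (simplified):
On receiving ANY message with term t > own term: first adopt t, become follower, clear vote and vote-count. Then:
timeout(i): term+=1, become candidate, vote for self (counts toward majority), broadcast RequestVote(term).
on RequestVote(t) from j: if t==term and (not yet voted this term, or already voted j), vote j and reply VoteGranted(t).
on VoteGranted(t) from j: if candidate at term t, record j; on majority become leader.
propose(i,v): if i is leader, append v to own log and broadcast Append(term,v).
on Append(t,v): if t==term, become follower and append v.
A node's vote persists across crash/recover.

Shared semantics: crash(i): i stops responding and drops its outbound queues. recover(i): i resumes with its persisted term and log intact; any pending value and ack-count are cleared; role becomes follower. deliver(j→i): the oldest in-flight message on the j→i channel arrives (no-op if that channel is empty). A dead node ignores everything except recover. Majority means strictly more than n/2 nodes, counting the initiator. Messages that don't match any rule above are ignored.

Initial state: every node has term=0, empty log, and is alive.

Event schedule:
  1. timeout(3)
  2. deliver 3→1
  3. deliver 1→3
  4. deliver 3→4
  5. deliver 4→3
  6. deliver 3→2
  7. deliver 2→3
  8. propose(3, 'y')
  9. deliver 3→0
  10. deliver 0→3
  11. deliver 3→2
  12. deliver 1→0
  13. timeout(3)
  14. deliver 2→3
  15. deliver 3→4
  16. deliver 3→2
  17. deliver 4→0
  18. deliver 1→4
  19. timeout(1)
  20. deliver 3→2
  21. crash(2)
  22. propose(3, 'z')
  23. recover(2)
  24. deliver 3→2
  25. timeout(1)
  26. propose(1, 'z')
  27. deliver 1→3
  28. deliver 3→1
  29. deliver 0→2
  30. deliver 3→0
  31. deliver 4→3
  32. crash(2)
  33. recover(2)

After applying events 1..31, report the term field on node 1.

step 1 timeout(3): 3={cand,t=1,log=-}
step 2 deliver 3→1: 1={foll,t=1,log=-}
step 3 deliver 1→3: —
step 4 deliver 3→4: 4={foll,t=1,log=-}
step 5 deliver 4→3: 3={lead,t=1,log=-}
step 6 deliver 3→2: 2={foll,t=1,log=-}
step 7 deliver 2→3: —
step 8 propose(3,'y'): 3={lead,t=1,log=y}
step 9 deliver 3→0: 0={foll,t=1,log=-}
step 10 deliver 0→3: —
step 11 deliver 3→2: 2={foll,t=1,log=y}
step 12 deliver 1→0: —
step 13 timeout(3): 3={cand,t=2,log=y}
step 14 deliver 2→3: —
step 15 deliver 3→4: 4={foll,t=1,log=y}
step 16 deliver 3→2: 2={foll,t=2,log=y}
step 17 deliver 4→0: —
step 18 deliver 1→4: —
step 19 timeout(1): 1={cand,t=2,log=-}
step 20 deliver 3→2: —
step 21 crash(2): 2={✗foll,t=2,log=y}
step 22 propose(3,'z'): —
step 23 recover(2): 2={foll,t=2,log=y}
step 24 deliver 3→2: —
step 25 timeout(1): 1={cand,t=3,log=-}
step 26 propose(1,'z'): —
step 27 deliver 1→3: —
step 28 deliver 3→1: —
step 29 deliver 0→2: —
step 30 deliver 3→0: 0={foll,t=1,log=y}
step 31 deliver 4→3: —

3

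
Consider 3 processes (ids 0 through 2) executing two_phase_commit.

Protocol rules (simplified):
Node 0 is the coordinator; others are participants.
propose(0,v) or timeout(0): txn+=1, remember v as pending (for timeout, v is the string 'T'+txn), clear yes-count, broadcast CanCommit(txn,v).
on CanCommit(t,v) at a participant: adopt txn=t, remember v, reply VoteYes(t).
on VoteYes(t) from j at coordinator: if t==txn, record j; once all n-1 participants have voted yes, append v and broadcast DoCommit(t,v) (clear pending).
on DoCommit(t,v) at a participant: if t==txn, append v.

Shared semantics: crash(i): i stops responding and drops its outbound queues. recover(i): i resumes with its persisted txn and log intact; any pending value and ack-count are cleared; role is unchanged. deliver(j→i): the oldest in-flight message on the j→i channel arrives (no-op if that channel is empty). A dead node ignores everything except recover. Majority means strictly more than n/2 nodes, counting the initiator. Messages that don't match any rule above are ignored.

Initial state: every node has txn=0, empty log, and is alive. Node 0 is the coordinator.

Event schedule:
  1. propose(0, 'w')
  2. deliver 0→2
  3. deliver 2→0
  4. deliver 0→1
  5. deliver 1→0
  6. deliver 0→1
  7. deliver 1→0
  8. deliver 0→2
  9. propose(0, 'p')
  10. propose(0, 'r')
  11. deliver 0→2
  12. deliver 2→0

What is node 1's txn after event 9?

[1] propose(0,'w') → N0(coor t1 [-])
[2] deliver 0→2 → N2(part t1 [-])
[3] deliver 2→0 → ∅
[4] deliver 0→1 → N1(part t1 [-])
[5] deliver 1→0 → N0(coor t1 [w])
[6] deliver 0→1 → N1(part t1 [w])
[7] deliver 1→0 → ∅
[8] deliver 0→2 → N2(part t1 [w])
[9] propose(0,'p') → N0(coor t2 [w])

1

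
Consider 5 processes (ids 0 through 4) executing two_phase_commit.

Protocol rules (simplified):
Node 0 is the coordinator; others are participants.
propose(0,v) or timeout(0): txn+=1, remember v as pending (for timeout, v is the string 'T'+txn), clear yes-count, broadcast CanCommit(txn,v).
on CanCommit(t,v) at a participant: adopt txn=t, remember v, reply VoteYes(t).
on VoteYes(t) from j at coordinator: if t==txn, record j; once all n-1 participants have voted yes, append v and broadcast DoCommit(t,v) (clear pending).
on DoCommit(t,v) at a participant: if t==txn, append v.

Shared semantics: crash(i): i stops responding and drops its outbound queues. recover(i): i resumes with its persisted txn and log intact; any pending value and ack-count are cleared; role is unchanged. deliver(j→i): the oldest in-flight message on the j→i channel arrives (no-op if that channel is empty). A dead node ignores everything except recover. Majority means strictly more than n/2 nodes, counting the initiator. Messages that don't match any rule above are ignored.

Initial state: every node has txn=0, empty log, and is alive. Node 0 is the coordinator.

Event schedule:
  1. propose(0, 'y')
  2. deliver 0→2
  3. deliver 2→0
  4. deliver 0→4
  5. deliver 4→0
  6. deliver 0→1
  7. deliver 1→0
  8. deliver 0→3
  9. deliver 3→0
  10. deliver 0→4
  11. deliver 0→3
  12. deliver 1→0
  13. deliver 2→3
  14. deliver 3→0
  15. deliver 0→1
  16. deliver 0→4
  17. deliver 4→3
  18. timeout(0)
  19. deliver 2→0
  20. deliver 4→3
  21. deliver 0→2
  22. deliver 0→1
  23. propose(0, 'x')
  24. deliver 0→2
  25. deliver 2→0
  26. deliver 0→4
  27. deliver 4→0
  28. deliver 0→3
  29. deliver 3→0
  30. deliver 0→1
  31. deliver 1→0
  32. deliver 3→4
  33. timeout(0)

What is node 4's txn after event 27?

step 1 propose(0,'y'): 0={coor,t=1,log=-}
step 2 deliver 0→2: 2={part,t=1,log=-}
step 3 deliver 2→0: —
step 4 deliver 0→4: 4={part,t=1,log=-}
step 5 deliver 4→0: —
step 6 deliver 0→1: 1={part,t=1,log=-}
step 7 deliver 1→0: —
step 8 deliver 0→3: 3={part,t=1,log=-}
step 9 deliver 3→0: 0={coor,t=1,log=y}
step 10 deliver 0→4: 4={part,t=1,log=y}
step 11 deliver 0→3: 3={part,t=1,log=y}
step 12 deliver 1→0: —
step 13 deliver 2→3: —
step 14 deliver 3→0: —
step 15 deliver 0→1: 1={part,t=1,log=y}
step 16 deliver 0→4: —
step 17 deliver 4→3: —
step 18 timeout(0): 0={coor,t=2,log=y}
step 19 deliver 2→0: —
step 20 deliver 4→3: —
step 21 deliver 0→2: 2={part,t=1,log=y}
step 22 deliver 0→1: 1={part,t=2,log=y}
step 23 propose(0,'x'): 0={coor,t=3,log=y}
step 24 deliver 0→2: 2={part,t=2,log=y}
step 25 deliver 2→0: —
step 26 deliver 0→4: 4={part,t=2,log=y}
step 27 deliver 4→0: —

2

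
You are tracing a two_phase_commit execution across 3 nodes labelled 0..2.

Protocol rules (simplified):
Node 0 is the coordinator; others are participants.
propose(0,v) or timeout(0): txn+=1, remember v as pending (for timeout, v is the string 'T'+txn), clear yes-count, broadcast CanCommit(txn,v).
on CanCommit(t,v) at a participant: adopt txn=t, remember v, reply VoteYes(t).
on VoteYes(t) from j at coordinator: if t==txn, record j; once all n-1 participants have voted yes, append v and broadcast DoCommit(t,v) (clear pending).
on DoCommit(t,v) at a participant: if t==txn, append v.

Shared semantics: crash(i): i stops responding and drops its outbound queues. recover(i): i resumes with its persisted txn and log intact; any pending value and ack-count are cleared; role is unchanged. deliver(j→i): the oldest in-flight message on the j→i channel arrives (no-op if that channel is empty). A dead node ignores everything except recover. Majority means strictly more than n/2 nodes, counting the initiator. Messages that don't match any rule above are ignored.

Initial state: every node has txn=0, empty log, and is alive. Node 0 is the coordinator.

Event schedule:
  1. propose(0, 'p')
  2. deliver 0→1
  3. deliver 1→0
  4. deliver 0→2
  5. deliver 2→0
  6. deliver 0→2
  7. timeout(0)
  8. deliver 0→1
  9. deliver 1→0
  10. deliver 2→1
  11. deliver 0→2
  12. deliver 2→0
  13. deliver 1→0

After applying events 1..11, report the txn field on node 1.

[1] propose(0,'p') → N0(coor t1 [-])
[2] deliver 0→1 → N1(part t1 [-])
[3] deliver 1→0 → ∅
[4] deliver 0→2 → N2(part t1 [-])
[5] deliver 2→0 → N0(coor t1 [p])
[6] deliver 0→2 → N2(part t1 [p])
[7] timeout(0) → N0(coor t2 [p])
[8] deliver 0→1 → N1(part t1 [p])
[9] deliver 1→0 → ∅
[10] deliver 2→1 → ∅
[11] deliver 0→2 → N2(part t2 [p])

1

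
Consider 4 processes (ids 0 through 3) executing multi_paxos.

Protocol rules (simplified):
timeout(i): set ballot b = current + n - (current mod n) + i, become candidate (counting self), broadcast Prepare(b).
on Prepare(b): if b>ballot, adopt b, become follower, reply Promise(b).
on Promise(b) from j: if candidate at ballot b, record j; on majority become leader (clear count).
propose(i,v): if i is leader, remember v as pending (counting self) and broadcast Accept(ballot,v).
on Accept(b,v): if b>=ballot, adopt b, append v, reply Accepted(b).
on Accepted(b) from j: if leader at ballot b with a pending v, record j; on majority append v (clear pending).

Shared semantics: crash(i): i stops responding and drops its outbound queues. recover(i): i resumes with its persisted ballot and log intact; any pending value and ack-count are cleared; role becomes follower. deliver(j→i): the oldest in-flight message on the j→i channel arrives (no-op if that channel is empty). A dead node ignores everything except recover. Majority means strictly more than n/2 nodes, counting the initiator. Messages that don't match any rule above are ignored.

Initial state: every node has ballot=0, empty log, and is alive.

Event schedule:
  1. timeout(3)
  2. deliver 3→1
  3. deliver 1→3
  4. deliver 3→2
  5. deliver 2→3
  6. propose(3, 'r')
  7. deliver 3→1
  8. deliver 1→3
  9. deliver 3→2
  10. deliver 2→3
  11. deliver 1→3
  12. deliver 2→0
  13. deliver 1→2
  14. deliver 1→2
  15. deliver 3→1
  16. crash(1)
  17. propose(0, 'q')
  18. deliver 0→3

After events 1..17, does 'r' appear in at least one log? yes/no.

yes

[1] timeout(3) → N3(cand b7 [-])
[2] deliver 3→1 → N1(foll b7 [-])
[3] deliver 1→3 → ∅
[4] deliver 3→2 → N2(foll b7 [-])
[5] deliver 2→3 → N3(lead b7 [-])
[6] propose(3,'r') → ∅
[7] deliver 3→1 → N1(foll b7 [r])
[8] deliver 1→3 → ∅
[9] deliver 3→2 → N2(foll b7 [r])
[10] deliver 2→3 → N3(lead b7 [r])
[11] deliver 1→3 → ∅
[12] deliver 2→0 → ∅
[13] deliver 1→2 → ∅
[14] deliver 1→2 → ∅
[15] deliver 3→1 → ∅
[16] crash(1) → N1(✗foll b7 [r])
[17] propose(0,'q') → ∅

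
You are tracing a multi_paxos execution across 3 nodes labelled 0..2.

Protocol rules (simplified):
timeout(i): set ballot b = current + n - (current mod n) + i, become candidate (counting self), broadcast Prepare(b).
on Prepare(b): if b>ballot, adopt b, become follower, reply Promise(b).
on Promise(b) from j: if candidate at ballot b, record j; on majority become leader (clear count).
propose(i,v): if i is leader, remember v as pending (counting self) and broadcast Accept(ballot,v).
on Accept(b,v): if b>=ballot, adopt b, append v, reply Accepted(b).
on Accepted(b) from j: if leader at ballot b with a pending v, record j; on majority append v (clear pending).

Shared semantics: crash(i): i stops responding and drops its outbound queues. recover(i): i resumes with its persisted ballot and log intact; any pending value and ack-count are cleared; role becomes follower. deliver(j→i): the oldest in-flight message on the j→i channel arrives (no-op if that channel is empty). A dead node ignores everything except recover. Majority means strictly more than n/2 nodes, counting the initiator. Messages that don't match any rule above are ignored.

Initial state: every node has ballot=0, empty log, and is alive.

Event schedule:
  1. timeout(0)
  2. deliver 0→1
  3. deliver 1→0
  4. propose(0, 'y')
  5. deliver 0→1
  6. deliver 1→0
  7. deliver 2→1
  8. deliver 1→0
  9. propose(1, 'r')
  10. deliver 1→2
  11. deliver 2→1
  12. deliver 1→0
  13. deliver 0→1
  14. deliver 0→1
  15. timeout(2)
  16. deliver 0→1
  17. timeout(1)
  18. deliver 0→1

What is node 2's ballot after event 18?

step 1 timeout(0): 0={cand,b=3,log=-}
step 2 deliver 0→1: 1={foll,b=3,log=-}
step 3 deliver 1→0: 0={lead,b=3,log=-}
step 4 propose(0,'y'): —
step 5 deliver 0→1: 1={foll,b=3,log=y}
step 6 deliver 1→0: 0={lead,b=3,log=y}
step 7 deliver 2→1: —
step 8 deliver 1→0: —
step 9 propose(1,'r'): —
step 10 deliver 1→2: —
step 11 deliver 2→1: —
step 12 deliver 1→0: —
step 13 deliver 0→1: —
step 14 deliver 0→1: —
step 15 timeout(2): 2={cand,b=5,log=-}
step 16 deliver 0→1: —
step 17 timeout(1): 1={cand,b=7,log=y}
step 18 deliver 0→1: —

5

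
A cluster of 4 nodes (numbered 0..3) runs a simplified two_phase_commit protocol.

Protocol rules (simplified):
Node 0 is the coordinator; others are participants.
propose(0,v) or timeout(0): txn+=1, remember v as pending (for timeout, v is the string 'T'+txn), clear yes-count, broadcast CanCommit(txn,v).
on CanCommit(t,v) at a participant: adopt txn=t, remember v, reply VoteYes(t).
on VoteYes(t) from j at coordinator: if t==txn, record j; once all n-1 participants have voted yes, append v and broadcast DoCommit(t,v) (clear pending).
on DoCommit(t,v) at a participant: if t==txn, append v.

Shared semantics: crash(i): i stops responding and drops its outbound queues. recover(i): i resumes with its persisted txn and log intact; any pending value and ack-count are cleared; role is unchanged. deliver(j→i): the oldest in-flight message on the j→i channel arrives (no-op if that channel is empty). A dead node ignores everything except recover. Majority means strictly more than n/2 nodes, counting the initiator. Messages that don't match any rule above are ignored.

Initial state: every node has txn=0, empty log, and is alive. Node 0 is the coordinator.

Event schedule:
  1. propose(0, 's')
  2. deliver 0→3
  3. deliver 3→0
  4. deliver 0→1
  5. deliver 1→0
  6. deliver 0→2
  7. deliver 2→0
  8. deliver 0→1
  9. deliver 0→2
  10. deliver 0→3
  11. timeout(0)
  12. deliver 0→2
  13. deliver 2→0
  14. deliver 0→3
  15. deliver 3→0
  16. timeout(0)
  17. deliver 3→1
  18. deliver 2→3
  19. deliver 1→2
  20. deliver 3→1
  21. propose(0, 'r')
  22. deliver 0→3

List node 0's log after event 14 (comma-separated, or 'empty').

e1 propose(0,'s'): 0[coor,t=1,-]
e2 deliver 0→3: 3[part,t=1,-]
e3 deliver 3→0: ·
e4 deliver 0→1: 1[part,t=1,-]
e5 deliver 1→0: ·
e6 deliver 0→2: 2[part,t=1,-]
e7 deliver 2→0: 0[coor,t=1,s]
e8 deliver 0→1: 1[part,t=1,s]
e9 deliver 0→2: 2[part,t=1,s]
e10 deliver 0→3: 3[part,t=1,s]
e11 timeout(0): 0[coor,t=2,s]
e12 deliver 0→2: 2[part,t=2,s]
e13 deliver 2→0: ·
e14 deliver 0→3: 3[part,t=2,s]

s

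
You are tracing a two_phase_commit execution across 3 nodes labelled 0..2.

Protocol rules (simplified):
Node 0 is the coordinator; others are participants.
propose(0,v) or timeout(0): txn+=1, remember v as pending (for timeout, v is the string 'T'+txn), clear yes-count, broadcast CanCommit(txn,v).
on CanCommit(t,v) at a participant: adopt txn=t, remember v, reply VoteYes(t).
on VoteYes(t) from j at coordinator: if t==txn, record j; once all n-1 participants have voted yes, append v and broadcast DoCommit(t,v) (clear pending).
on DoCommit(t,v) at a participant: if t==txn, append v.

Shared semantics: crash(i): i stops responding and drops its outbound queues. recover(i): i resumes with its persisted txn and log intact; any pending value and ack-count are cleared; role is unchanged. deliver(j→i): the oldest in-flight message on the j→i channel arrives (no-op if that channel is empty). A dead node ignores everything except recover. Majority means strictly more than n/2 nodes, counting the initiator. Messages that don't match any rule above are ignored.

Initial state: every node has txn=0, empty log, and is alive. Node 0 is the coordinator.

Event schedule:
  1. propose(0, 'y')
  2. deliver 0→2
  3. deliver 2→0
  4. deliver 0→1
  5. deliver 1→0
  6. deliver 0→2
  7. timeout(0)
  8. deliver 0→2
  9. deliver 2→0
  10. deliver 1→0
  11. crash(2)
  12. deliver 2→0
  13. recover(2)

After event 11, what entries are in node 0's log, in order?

y

after 1 — propose(0,'y'): n0:coor/t1/[-]
after 2 — deliver 0→2: n2:part/t1/[-]
after 3 — deliver 2→0: ·
after 4 — deliver 0→1: n1:part/t1/[-]
after 5 — deliver 1→0: n0:coor/t1/[y]
after 6 — deliver 0→2: n2:part/t1/[y]
after 7 — timeout(0): n0:coor/t2/[y]
after 8 — deliver 0→2: n2:part/t2/[y]
after 9 — deliver 2→0: ·
after 10 — deliver 1→0: ·
after 11 — crash(2): n2:✗part/t2/[y]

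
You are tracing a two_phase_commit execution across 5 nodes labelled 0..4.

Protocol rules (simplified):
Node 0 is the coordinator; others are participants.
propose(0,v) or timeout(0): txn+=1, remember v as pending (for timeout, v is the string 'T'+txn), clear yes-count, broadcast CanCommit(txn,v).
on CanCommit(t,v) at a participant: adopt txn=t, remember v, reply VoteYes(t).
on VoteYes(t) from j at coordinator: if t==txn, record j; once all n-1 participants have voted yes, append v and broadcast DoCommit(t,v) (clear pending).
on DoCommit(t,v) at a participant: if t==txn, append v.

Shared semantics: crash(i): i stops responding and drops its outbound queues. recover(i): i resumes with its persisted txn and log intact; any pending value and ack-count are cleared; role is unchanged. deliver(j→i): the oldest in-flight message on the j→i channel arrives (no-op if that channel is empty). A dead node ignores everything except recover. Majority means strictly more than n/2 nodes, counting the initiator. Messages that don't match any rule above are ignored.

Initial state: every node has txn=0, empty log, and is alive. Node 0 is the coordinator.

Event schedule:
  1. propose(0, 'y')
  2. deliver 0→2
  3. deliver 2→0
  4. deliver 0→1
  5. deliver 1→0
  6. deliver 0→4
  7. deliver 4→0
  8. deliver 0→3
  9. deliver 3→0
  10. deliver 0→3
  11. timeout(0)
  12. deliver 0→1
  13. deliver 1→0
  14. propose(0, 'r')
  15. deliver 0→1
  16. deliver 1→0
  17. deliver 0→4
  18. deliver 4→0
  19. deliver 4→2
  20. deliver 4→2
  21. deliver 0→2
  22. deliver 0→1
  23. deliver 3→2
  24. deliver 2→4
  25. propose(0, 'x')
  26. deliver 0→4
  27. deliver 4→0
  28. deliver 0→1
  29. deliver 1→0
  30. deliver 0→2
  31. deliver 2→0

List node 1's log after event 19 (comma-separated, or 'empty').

1. propose(0,'y'):  <0:coor t1 ->
2. deliver 0→2:  <2:part t1 ->
3. deliver 2→0:  nop
4. deliver 0→1:  <1:part t1 ->
5. deliver 1→0:  nop
6. deliver 0→4:  <4:part t1 ->
7. deliver 4→0:  nop
8. deliver 0→3:  <3:part t1 ->
9. deliver 3→0:  <0:coor t1 y>
10. deliver 0→3:  <3:part t1 y>
11. timeout(0):  <0:coor t2 y>
12. deliver 0→1:  <1:part t1 y>
13. deliver 1→0:  nop
14. propose(0,'r'):  <0:coor t3 y>
15. deliver 0→1:  <1:part t2 y>
16. deliver 1→0:  nop
17. deliver 0→4:  <4:part t1 y>
18. deliver 4→0:  nop
19. deliver 4→2:  nop

y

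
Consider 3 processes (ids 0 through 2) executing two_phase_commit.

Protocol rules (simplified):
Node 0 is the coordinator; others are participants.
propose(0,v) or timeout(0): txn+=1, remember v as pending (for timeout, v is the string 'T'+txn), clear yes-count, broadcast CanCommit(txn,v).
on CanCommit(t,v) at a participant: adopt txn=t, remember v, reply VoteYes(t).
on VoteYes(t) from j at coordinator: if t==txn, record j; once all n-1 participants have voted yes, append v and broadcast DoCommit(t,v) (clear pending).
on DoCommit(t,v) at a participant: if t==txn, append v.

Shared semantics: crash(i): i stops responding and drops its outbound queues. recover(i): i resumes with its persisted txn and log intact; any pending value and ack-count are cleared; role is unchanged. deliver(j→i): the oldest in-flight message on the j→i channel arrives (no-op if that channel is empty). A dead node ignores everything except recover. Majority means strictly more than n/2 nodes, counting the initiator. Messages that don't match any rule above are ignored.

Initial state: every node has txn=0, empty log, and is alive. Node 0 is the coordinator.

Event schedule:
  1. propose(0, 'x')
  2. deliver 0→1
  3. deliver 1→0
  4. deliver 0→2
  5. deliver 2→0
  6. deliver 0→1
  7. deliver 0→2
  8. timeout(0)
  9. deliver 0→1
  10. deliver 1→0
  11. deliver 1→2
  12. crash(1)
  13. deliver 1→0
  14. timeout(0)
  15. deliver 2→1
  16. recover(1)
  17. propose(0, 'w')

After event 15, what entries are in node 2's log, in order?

x

step 1 propose(0,'x'): 0={coor,t=1,log=-}
step 2 deliver 0→1: 1={part,t=1,log=-}
step 3 deliver 1→0: —
step 4 deliver 0→2: 2={part,t=1,log=-}
step 5 deliver 2→0: 0={coor,t=1,log=x}
step 6 deliver 0→1: 1={part,t=1,log=x}
step 7 deliver 0→2: 2={part,t=1,log=x}
step 8 timeout(0): 0={coor,t=2,log=x}
step 9 deliver 0→1: 1={part,t=2,log=x}
step 10 deliver 1→0: —
step 11 deliver 1→2: —
step 12 crash(1): 1={✗part,t=2,log=x}
step 13 deliver 1→0: —
step 14 timeout(0): 0={coor,t=3,log=x}
step 15 deliver 2→1: —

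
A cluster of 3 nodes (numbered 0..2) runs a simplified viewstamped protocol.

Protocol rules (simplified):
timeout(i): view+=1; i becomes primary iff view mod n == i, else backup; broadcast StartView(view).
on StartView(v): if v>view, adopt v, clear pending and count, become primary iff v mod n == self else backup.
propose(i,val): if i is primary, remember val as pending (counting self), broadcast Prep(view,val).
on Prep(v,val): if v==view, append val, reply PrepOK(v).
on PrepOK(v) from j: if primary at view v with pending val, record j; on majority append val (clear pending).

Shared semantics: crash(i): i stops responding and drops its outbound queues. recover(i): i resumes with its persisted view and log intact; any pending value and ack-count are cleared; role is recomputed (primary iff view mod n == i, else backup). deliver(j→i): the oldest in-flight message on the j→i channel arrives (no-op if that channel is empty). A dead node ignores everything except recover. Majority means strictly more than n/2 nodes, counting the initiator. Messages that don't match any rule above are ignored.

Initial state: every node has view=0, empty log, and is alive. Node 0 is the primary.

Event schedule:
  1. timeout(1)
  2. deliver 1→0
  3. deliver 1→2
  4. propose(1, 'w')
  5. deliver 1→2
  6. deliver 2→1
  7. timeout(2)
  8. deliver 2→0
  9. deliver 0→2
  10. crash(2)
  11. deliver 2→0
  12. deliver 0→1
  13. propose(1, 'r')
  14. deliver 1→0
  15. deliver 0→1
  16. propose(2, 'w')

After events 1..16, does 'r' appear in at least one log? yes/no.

no

after 1 — timeout(1): n1:prim/v1/[-]
after 2 — deliver 1→0: n0:back/v1/[-]
after 3 — deliver 1→2: n2:back/v1/[-]
after 4 — propose(1,'w'): ·
after 5 — deliver 1→2: n2:back/v1/[w]
after 6 — deliver 2→1: n1:prim/v1/[w]
after 7 — timeout(2): n2:prim/v2/[w]
after 8 — deliver 2→0: n0:back/v2/[-]
after 9 — deliver 0→2: ·
after 10 — crash(2): n2:✗prim/v2/[w]
after 11 — deliver 2→0: ·
after 12 — deliver 0→1: ·
after 13 — propose(1,'r'): ·
after 14 — deliver 1→0: ·
after 15 — deliver 0→1: ·
after 16 — propose(2,'w'): ·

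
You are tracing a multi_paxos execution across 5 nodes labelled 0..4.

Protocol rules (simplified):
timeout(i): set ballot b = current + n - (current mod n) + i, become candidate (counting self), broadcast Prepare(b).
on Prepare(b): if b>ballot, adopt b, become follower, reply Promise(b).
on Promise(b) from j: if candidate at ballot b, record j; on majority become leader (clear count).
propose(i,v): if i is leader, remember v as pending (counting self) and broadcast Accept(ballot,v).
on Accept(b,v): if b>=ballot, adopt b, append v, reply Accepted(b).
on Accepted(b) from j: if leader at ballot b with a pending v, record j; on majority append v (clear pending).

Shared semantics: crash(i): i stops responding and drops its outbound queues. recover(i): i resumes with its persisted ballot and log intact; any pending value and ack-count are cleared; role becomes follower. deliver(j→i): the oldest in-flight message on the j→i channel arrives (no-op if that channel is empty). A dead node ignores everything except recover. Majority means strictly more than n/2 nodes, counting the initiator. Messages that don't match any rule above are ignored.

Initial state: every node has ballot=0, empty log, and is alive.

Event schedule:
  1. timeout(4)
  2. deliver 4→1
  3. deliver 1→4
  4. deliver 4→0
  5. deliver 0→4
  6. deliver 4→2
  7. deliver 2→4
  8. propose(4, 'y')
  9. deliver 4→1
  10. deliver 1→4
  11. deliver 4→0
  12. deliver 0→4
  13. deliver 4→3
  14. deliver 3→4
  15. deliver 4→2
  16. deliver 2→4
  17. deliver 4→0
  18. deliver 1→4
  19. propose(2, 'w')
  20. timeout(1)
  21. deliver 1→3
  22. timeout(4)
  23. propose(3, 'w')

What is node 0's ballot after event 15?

9

[1] timeout(4) → N4(cand b9 [-])
[2] deliver 4→1 → N1(foll b9 [-])
[3] deliver 1→4 → ∅
[4] deliver 4→0 → N0(foll b9 [-])
[5] deliver 0→4 → N4(lead b9 [-])
[6] deliver 4→2 → N2(foll b9 [-])
[7] deliver 2→4 → ∅
[8] propose(4,'y') → ∅
[9] deliver 4→1 → N1(foll b9 [y])
[10] deliver 1→4 → ∅
[11] deliver 4→0 → N0(foll b9 [y])
[12] deliver 0→4 → N4(lead b9 [y])
[13] deliver 4→3 → N3(foll b9 [-])
[14] deliver 3→4 → ∅
[15] deliver 4→2 → N2(foll b9 [y])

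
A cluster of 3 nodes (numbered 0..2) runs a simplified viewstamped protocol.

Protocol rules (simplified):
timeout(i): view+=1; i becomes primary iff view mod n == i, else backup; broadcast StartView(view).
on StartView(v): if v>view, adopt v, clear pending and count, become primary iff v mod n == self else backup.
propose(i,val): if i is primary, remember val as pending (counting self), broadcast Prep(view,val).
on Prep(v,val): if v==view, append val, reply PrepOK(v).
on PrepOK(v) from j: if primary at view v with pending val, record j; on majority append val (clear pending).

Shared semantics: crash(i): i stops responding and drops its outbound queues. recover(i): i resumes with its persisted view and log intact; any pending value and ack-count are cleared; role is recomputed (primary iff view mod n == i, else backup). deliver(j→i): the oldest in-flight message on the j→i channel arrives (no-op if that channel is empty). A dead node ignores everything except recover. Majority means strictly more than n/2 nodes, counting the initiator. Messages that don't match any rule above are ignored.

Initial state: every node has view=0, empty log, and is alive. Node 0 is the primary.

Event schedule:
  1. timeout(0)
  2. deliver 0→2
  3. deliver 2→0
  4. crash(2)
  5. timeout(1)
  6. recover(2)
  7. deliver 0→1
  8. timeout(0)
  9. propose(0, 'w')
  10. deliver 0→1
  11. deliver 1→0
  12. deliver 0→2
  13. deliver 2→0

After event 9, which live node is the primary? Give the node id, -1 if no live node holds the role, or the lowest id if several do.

1

after 1 — timeout(0): n0:back/v1/[-]
after 2 — deliver 0→2: n2:back/v1/[-]
after 3 — deliver 2→0: ·
after 4 — crash(2): n2:✗back/v1/[-]
after 5 — timeout(1): n1:prim/v1/[-]
after 6 — recover(2): n2:back/v1/[-]
after 7 — deliver 0→1: ·
after 8 — timeout(0): n0:back/v2/[-]
after 9 — propose(0,'w'): ·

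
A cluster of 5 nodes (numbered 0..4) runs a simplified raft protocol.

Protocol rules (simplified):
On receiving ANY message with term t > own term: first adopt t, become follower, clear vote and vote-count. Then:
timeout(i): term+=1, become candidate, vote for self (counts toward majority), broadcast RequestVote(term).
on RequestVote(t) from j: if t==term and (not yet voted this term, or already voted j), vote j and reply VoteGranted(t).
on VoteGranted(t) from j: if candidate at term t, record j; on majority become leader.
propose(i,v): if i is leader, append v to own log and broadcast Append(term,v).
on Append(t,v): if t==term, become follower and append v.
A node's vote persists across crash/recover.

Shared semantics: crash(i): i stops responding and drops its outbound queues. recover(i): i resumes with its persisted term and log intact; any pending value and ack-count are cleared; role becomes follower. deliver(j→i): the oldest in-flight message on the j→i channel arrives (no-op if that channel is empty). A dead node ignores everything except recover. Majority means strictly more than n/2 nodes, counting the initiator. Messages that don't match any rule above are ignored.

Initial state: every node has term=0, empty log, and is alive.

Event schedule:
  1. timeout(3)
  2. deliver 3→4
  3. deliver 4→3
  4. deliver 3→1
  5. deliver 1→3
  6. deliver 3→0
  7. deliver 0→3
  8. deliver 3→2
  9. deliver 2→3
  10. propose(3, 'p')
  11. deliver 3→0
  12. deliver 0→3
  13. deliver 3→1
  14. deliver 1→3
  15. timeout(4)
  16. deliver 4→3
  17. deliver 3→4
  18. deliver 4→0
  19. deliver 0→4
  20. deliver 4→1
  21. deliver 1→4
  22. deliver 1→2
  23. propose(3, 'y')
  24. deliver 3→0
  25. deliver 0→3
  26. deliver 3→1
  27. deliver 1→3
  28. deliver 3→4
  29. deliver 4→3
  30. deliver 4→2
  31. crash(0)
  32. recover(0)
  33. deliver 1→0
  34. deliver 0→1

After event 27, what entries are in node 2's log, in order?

empty

after 1 — timeout(3): n3:cand/t1/[-]
after 2 — deliver 3→4: n4:foll/t1/[-]
after 3 — deliver 4→3: ·
after 4 — deliver 3→1: n1:foll/t1/[-]
after 5 — deliver 1→3: n3:lead/t1/[-]
after 6 — deliver 3→0: n0:foll/t1/[-]
after 7 — deliver 0→3: ·
after 8 — deliver 3→2: n2:foll/t1/[-]
after 9 — deliver 2→3: ·
after 10 — propose(3,'p'): n3:lead/t1/[p]
after 11 — deliver 3→0: n0:foll/t1/[p]
after 12 — deliver 0→3: ·
after 13 — deliver 3→1: n1:foll/t1/[p]
after 14 — deliver 1→3: ·
after 15 — timeout(4): n4:cand/t2/[-]
after 16 — deliver 4→3: n3:foll/t2/[p]
after 17 — deliver 3→4: ·
after 18 — deliver 4→0: n0:foll/t2/[p]
after 19 — deliver 0→4: ·
after 20 — deliver 4→1: n1:foll/t2/[p]
after 21 — deliver 1→4: n4:lead/t2/[-]
after 22 — deliver 1→2: ·
after 23 — propose(3,'y'): ·
after 24 — deliver 3→0: ·
after 25 — deliver 0→3: ·
after 26 — deliver 3→1: ·
after 27 — deliver 1→3: ·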